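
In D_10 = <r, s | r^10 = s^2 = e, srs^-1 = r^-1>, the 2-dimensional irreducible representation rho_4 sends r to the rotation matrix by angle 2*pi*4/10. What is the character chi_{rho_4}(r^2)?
chi_{rho_4}(r^2) = 2*cos(2*pi*4*2/10) = -1/2 + sqrt(5)/2

Argument: rho_4(r^2) is rotation by angle 2*pi*4*2/10, whose trace is 2*cos(2*pi*4*2/10) = -1/2 + sqrt(5)/2.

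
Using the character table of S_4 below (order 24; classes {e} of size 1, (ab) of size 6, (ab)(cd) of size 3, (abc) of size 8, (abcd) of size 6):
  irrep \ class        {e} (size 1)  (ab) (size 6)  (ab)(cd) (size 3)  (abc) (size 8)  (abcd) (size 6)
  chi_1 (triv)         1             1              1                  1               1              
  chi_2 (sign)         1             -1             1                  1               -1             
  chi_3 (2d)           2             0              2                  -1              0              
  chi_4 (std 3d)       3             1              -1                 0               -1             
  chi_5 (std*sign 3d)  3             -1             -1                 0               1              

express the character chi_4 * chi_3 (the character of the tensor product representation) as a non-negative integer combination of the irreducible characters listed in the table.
chi_4 tensor chi_3 = chi_4 + chi_5 (all other irreducibles have multiplicity 0).

Proof sketch: The character of a tensor product is the pointwise product (chi_4 * chi_3)(C) = chi_4(C) * chi_3(C):
  {e}: (3)*(2), (ab): (1)*(0), (ab)(cd): (-1)*(2), (abc): (0)*(-1), (abcd): (-1)*(0)
so (chi_4 * chi_3) takes values
  {e} -> 6, (ab) -> 0, (ab)(cd) -> -2, (abc) -> 0, (abcd) -> 0.
Now take the inner product of this character with each irreducible chi from the table, <chi_4*chi_3, chi> = (1/24) sum_C |C| (chi_4*chi_3)(C) conj(chi(C)):
  <chi_4*chi_3, chi_1> = (1/24)[1*(6)*conj(1) + 6*(0)*conj(1) + 3*(-2)*conj(1) + 8*(0)*conj(1) + 6*(0)*conj(1)]
      = (1/24)[(6) + (0) + (-6) + (0) + (0)] = 0/24 = 0
  <chi_4*chi_3, chi_2> = (1/24)[1*(6)*conj(1) + 6*(0)*conj(-1) + 3*(-2)*conj(1) + 8*(0)*conj(1) + 6*(0)*conj(-1)]
      = (1/24)[(6) + (0) + (-6) + (0) + (0)] = 0/24 = 0
  <chi_4*chi_3, chi_3> = (1/24)[1*(6)*conj(2) + 6*(0)*conj(0) + 3*(-2)*conj(2) + 8*(0)*conj(-1) + 6*(0)*conj(0)]
      = (1/24)[(12) + (0) + (-12) + (0) + (0)] = 0/24 = 0
  <chi_4*chi_3, chi_4> = (1/24)[1*(6)*conj(3) + 6*(0)*conj(1) + 3*(-2)*conj(-1) + 8*(0)*conj(0) + 6*(0)*conj(-1)]
      = (1/24)[(18) + (0) + (6) + (0) + (0)] = 24/24 = 1
  <chi_4*chi_3, chi_5> = (1/24)[1*(6)*conj(3) + 6*(0)*conj(-1) + 3*(-2)*conj(-1) + 8*(0)*conj(0) + 6*(0)*conj(1)]
      = (1/24)[(18) + (0) + (6) + (0) + (0)] = 24/24 = 1
Hence the multiplicities are chi_4: 1, chi_5: 1. Dimension check: dim(chi_4)*dim(chi_3) = 3*2 = 6 and sum (mult * dim) = 1*3 + 1*3 = 6.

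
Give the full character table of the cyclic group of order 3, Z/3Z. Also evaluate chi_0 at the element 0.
Character table of Z/3Z (irreps indexed chi_0,...,chi_2 with chi_k(m) = zeta_3^(k*m), zeta_3 = exp(2*pi*i/3)):
  irrep \ class  {0} (size 1)  {1} (size 1)    {2} (size 1)  
  chi_0          1             1               1             
  chi_1          1             exp(2*I*pi/3)   exp(-2*I*pi/3)
  chi_2          1             exp(-2*I*pi/3)  exp(2*I*pi/3) 

Spot check: chi_0(0) = zeta_3^(0*0) = zeta_3^0 = 1.

Proof sketch: Z/3Z is abelian, so all 3 irreducible complex representations are 1-dimensional. They are given by chi_k(m) = zeta_3^(k*m) for k = 0,...,2. Row orthogonality: sum_m chi_k(m) conj(chi_l(m)) = 3 * [k = l].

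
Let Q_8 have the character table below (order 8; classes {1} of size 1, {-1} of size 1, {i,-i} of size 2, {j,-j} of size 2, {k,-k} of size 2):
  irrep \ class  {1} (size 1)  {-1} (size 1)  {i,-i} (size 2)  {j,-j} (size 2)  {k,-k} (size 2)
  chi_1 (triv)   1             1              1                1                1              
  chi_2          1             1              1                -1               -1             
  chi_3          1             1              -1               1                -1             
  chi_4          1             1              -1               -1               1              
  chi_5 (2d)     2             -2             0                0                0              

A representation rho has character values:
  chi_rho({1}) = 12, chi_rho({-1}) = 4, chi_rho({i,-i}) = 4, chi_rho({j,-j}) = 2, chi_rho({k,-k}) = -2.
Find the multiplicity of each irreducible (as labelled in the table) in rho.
Multiplicities: chi_1: 3, chi_2: 3, chi_3: 2, chi_4: 0, chi_5: 2.

Reasoning: Use <chi_rho, chi> = (1/|G|) sum_C |C| * chi_rho(C) * conj(chi(C)) with |G| = 8 for each irreducible chi in the table:
  <chi_rho, chi_1> = (1/8)[1*(12)*conj(1) + 1*(4)*conj(1) + 2*(4)*conj(1) + 2*(2)*conj(1) + 2*(-2)*conj(1)]
      = (1/8)[(12) + (4) + (8) + (4) + (-4)] = 24/8 = 3
  <chi_rho, chi_2> = (1/8)[1*(12)*conj(1) + 1*(4)*conj(1) + 2*(4)*conj(1) + 2*(2)*conj(-1) + 2*(-2)*conj(-1)]
      = (1/8)[(12) + (4) + (8) + (-4) + (4)] = 24/8 = 3
  <chi_rho, chi_3> = (1/8)[1*(12)*conj(1) + 1*(4)*conj(1) + 2*(4)*conj(-1) + 2*(2)*conj(1) + 2*(-2)*conj(-1)]
      = (1/8)[(12) + (4) + (-8) + (4) + (4)] = 16/8 = 2
  <chi_rho, chi_4> = (1/8)[1*(12)*conj(1) + 1*(4)*conj(1) + 2*(4)*conj(-1) + 2*(2)*conj(-1) + 2*(-2)*conj(1)]
      = (1/8)[(12) + (4) + (-8) + (-4) + (-4)] = 0/8 = 0
  <chi_rho, chi_5> = (1/8)[1*(12)*conj(2) + 1*(4)*conj(-2) + 2*(4)*conj(0) + 2*(2)*conj(0) + 2*(-2)*conj(0)]
      = (1/8)[(24) + (-8) + (0) + (0) + (0)] = 16/8 = 2
Dimension check: dim(rho) = sum (mult * dim) = 3*1 + 3*1 + 2*1 + 0*1 + 2*2 = 12 = chi_rho(e) = 12.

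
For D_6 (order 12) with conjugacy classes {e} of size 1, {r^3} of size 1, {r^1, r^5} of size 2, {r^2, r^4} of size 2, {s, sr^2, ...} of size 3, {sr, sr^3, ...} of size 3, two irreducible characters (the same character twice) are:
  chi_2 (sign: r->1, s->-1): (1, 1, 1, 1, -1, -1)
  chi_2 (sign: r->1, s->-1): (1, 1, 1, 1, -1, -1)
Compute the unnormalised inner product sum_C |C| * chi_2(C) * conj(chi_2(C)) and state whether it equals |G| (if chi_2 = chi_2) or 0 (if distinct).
Sum = 12 = |G| = 12; so <chi_2, chi_2> = 1 (norm-1 confirms irreducibility).

Proof sketch: Compute term by term over conjugacy classes (|C| * chi_2(C) * conj(chi_2(C))):
  1*(1)*conj(1) + 1*(1)*conj(1) + 2*(1)*conj(1) + 2*(1)*conj(1) + 3*(-1)*conj(-1) + 3*(-1)*conj(-1)
  = (1) + (1) + (2) + (2) + (3) + (3)
  = 12.
Dividing by |G| = 12 gives 12/12 = 1, matching the row-orthogonality relation <chi_2, chi_2> = [chi_2 = chi_2].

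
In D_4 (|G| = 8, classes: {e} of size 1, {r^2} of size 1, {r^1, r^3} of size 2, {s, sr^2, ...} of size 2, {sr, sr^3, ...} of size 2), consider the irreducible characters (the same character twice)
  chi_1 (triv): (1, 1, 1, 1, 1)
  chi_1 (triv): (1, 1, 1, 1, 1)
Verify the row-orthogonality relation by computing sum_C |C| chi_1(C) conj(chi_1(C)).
Sum = 8 = |G| = 8; so <chi_1, chi_1> = 1 (norm-1 confirms irreducibility).

Derivation: Compute term by term over conjugacy classes (|C| * chi_1(C) * conj(chi_1(C))):
  1*(1)*conj(1) + 1*(1)*conj(1) + 2*(1)*conj(1) + 2*(1)*conj(1) + 2*(1)*conj(1)
  = (1) + (1) + (2) + (2) + (2)
  = 8.
Dividing by |G| = 8 gives 8/8 = 1, matching the row-orthogonality relation <chi_1, chi_1> = [chi_1 = chi_1].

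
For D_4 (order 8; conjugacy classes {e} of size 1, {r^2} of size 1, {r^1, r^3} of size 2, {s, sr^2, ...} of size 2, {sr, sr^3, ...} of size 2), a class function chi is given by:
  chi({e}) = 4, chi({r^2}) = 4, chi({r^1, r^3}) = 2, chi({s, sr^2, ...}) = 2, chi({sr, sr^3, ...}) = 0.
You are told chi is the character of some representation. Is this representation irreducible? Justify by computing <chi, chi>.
Not irreducible (reducible): <chi, chi> = 6 > 1.

Solution. <chi, chi> = (1/|G|) sum_C |C| * |chi(C)|^2 = (1/8)[1*|4|^2 + 1*|4|^2 + 2*|2|^2 + 2*|2|^2 + 2*|0|^2]
  = (1/8)[(16) + (16) + (8) + (8) + (0)] = 48/8 = 6.
A character is irreducible iff <chi, chi> = 1, so this representation is reducible.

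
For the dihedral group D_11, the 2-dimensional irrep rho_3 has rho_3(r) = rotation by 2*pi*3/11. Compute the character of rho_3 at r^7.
chi_{rho_3}(r^7) = 2*cos(2*pi*3*7/11) = 2*cos(2*pi/11)

Explanation: rho_3(r^7) is rotation by angle 2*pi*3*7/11, whose trace is 2*cos(2*pi*3*7/11) = 2*cos(2*pi/11).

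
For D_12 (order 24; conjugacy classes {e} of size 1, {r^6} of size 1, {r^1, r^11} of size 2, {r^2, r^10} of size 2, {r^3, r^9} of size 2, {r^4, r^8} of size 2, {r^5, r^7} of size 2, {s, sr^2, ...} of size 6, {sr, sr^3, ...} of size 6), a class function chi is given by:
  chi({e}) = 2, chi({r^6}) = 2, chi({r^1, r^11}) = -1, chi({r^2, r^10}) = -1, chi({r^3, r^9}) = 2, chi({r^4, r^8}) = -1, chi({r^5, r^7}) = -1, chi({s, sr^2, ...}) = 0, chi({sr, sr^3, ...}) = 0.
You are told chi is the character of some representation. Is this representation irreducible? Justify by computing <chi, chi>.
Irreducible: <chi, chi> = 1.

Reasoning: <chi, chi> = (1/|G|) sum_C |C| * |chi(C)|^2 = (1/24)[1*|2|^2 + 1*|2|^2 + 2*|-1|^2 + 2*|-1|^2 + 2*|2|^2 + 2*|-1|^2 + 2*|-1|^2 + 6*|0|^2 + 6*|0|^2]
  = (1/24)[(4) + (4) + (2) + (2) + (8) + (2) + (2) + (0) + (0)] = 24/24 = 1.
A character is irreducible iff <chi, chi> = 1, so this representation is irreducible.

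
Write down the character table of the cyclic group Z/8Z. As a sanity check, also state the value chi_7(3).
Character table of Z/8Z (irreps indexed chi_0,...,chi_7 with chi_k(m) = zeta_8^(k*m), zeta_8 = exp(2*pi*i/8)):
  irrep \ class  {0} (size 1)  {1} (size 1)    {2} (size 1)  {3} (size 1)    {4} (size 1)  {5} (size 1)    {6} (size 1)  {7} (size 1)  
  chi_0          1             1               1             1               1             1               1             1             
  chi_1          1             exp(I*pi/4)     I             exp(3*I*pi/4)   -1            exp(-3*I*pi/4)  -I            exp(-I*pi/4)  
  chi_2          1             I               -1            -I              1             I               -1            -I            
  chi_3          1             exp(3*I*pi/4)   -I            exp(I*pi/4)     -1            exp(-I*pi/4)    I             exp(-3*I*pi/4)
  chi_4          1             -1              1             -1              1             -1              1             -1            
  chi_5          1             exp(-3*I*pi/4)  I             exp(-I*pi/4)    -1            exp(I*pi/4)     -I            exp(3*I*pi/4) 
  chi_6          1             -I              -1            I               1             -I              -1            I             
  chi_7          1             exp(-I*pi/4)    -I            exp(-3*I*pi/4)  -1            exp(3*I*pi/4)   I             exp(I*pi/4)   

Spot check: chi_7(3) = zeta_8^(7*3) = zeta_8^21 = exp(-3*I*pi/4).

Solution. Z/8Z is abelian, so all 8 irreducible complex representations are 1-dimensional. They are given by chi_k(m) = zeta_8^(k*m) for k = 0,...,7. Row orthogonality: sum_m chi_k(m) conj(chi_l(m)) = 8 * [k = l].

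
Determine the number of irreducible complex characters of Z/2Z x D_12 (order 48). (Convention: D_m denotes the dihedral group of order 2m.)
18

Justification: The number of irreducible complex representations of a finite group equals its number of conjugacy classes. For a direct product, #classes(G x H) = #classes(G) * #classes(H). Z/2Z has 2 classes (abelian), D_12 has 9 classes, so 2 * 9 = 18, so Z/2Z x D_12 (order 48) has exactly 18 irreducible complex representations.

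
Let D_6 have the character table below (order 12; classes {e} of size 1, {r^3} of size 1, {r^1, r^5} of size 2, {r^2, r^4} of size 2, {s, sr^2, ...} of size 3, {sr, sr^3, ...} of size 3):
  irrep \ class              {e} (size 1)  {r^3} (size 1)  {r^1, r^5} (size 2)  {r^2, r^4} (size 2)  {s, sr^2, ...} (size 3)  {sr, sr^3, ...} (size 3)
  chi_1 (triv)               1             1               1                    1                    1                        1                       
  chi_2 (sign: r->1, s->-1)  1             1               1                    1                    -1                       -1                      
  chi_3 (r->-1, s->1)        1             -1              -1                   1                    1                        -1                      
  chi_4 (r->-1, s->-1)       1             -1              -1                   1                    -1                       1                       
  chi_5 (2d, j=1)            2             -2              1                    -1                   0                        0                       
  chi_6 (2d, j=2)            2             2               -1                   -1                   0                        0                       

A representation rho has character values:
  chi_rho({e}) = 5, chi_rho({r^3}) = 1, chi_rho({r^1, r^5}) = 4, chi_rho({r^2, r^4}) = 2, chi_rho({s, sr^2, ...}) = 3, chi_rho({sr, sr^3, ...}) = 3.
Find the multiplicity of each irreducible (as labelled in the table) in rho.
Multiplicities: chi_1: 3, chi_2: 0, chi_3: 0, chi_4: 0, chi_5: 1, chi_6: 0.

Proof sketch: Use <chi_rho, chi> = (1/|G|) sum_C |C| * chi_rho(C) * conj(chi(C)) with |G| = 12 for each irreducible chi in the table:
  <chi_rho, chi_1> = (1/12)[1*(5)*conj(1) + 1*(1)*conj(1) + 2*(4)*conj(1) + 2*(2)*conj(1) + 3*(3)*conj(1) + 3*(3)*conj(1)]
      = (1/12)[(5) + (1) + (8) + (4) + (9) + (9)] = 36/12 = 3
  <chi_rho, chi_2> = (1/12)[1*(5)*conj(1) + 1*(1)*conj(1) + 2*(4)*conj(1) + 2*(2)*conj(1) + 3*(3)*conj(-1) + 3*(3)*conj(-1)]
      = (1/12)[(5) + (1) + (8) + (4) + (-9) + (-9)] = 0/12 = 0
  <chi_rho, chi_3> = (1/12)[1*(5)*conj(1) + 1*(1)*conj(-1) + 2*(4)*conj(-1) + 2*(2)*conj(1) + 3*(3)*conj(1) + 3*(3)*conj(-1)]
      = (1/12)[(5) + (-1) + (-8) + (4) + (9) + (-9)] = 0/12 = 0
  <chi_rho, chi_4> = (1/12)[1*(5)*conj(1) + 1*(1)*conj(-1) + 2*(4)*conj(-1) + 2*(2)*conj(1) + 3*(3)*conj(-1) + 3*(3)*conj(1)]
      = (1/12)[(5) + (-1) + (-8) + (4) + (-9) + (9)] = 0/12 = 0
  <chi_rho, chi_5> = (1/12)[1*(5)*conj(2) + 1*(1)*conj(-2) + 2*(4)*conj(1) + 2*(2)*conj(-1) + 3*(3)*conj(0) + 3*(3)*conj(0)]
      = (1/12)[(10) + (-2) + (8) + (-4) + (0) + (0)] = 12/12 = 1
  <chi_rho, chi_6> = (1/12)[1*(5)*conj(2) + 1*(1)*conj(2) + 2*(4)*conj(-1) + 2*(2)*conj(-1) + 3*(3)*conj(0) + 3*(3)*conj(0)]
      = (1/12)[(10) + (2) + (-8) + (-4) + (0) + (0)] = 0/12 = 0
Dimension check: dim(rho) = sum (mult * dim) = 3*1 + 0*1 + 0*1 + 0*1 + 1*2 + 0*2 = 5 = chi_rho(e) = 5.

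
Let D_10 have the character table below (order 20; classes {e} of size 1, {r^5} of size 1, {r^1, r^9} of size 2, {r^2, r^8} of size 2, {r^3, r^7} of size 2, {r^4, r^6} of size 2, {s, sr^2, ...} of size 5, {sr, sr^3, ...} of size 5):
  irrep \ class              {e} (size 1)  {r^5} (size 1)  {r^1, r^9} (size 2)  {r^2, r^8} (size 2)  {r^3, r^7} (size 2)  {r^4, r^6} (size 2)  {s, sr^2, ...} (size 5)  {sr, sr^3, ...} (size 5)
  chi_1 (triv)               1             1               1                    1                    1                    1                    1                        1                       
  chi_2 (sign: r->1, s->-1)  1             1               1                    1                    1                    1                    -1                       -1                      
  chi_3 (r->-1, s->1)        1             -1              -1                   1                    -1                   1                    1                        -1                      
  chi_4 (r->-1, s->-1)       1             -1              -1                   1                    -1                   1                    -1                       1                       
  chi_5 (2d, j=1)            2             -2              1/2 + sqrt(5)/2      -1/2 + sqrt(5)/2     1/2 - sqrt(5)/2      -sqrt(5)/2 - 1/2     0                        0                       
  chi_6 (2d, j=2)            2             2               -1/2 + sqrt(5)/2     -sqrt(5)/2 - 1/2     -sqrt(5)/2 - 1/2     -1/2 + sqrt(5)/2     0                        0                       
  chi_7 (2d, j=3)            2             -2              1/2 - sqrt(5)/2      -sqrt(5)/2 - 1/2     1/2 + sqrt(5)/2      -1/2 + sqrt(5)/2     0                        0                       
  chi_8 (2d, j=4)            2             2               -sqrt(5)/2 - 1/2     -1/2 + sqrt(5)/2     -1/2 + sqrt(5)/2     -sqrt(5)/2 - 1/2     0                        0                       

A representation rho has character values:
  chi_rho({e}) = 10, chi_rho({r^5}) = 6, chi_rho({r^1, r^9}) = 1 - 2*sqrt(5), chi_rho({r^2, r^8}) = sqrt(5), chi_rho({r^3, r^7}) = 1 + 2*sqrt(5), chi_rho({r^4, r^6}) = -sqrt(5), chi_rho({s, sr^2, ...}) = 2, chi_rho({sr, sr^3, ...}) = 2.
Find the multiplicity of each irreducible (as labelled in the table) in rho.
Multiplicities: chi_1: 2, chi_2: 0, chi_3: 0, chi_4: 0, chi_5: 0, chi_6: 0, chi_7: 1, chi_8: 3.

Solution. Use <chi_rho, chi> = (1/|G|) sum_C |C| * chi_rho(C) * conj(chi(C)) with |G| = 20 for each irreducible chi in the table:
  <chi_rho, chi_1> = (1/20)[1*(10)*conj(1) + 1*(6)*conj(1) + 2*(1 - 2*sqrt(5))*conj(1) + 2*(sqrt(5))*conj(1) + 2*(1 + 2*sqrt(5))*conj(1) + 2*(-sqrt(5))*conj(1) + 5*(2)*conj(1) + 5*(2)*conj(1)]
      = (1/20)[(10) + (6) + (2 - 4*sqrt(5)) + (2*sqrt(5)) + (2 + 4*sqrt(5)) + (-2*sqrt(5)) + (10) + (10)] = 40/20 = 2
  <chi_rho, chi_2> = (1/20)[1*(10)*conj(1) + 1*(6)*conj(1) + 2*(1 - 2*sqrt(5))*conj(1) + 2*(sqrt(5))*conj(1) + 2*(1 + 2*sqrt(5))*conj(1) + 2*(-sqrt(5))*conj(1) + 5*(2)*conj(-1) + 5*(2)*conj(-1)]
      = (1/20)[(10) + (6) + (2 - 4*sqrt(5)) + (2*sqrt(5)) + (2 + 4*sqrt(5)) + (-2*sqrt(5)) + (-10) + (-10)] = 0/20 = 0
  <chi_rho, chi_3> = (1/20)[1*(10)*conj(1) + 1*(6)*conj(-1) + 2*(1 - 2*sqrt(5))*conj(-1) + 2*(sqrt(5))*conj(1) + 2*(1 + 2*sqrt(5))*conj(-1) + 2*(-sqrt(5))*conj(1) + 5*(2)*conj(1) + 5*(2)*conj(-1)]
      = (1/20)[(10) + (-6) + (-2 + 4*sqrt(5)) + (2*sqrt(5)) + (-4*sqrt(5) - 2) + (-2*sqrt(5)) + (10) + (-10)] = 0/20 = 0
  <chi_rho, chi_4> = (1/20)[1*(10)*conj(1) + 1*(6)*conj(-1) + 2*(1 - 2*sqrt(5))*conj(-1) + 2*(sqrt(5))*conj(1) + 2*(1 + 2*sqrt(5))*conj(-1) + 2*(-sqrt(5))*conj(1) + 5*(2)*conj(-1) + 5*(2)*conj(1)]
      = (1/20)[(10) + (-6) + (-2 + 4*sqrt(5)) + (2*sqrt(5)) + (-4*sqrt(5) - 2) + (-2*sqrt(5)) + (-10) + (10)] = 0/20 = 0
  <chi_rho, chi_5> = (1/20)[1*(10)*conj(2) + 1*(6)*conj(-2) + 2*(1 - 2*sqrt(5))*conj(1/2 + sqrt(5)/2) + 2*(sqrt(5))*conj(-1/2 + sqrt(5)/2) + 2*(1 + 2*sqrt(5))*conj(1/2 - sqrt(5)/2) + 2*(-sqrt(5))*conj(-sqrt(5)/2 - 1/2) + 5*(2)*conj(0) + 5*(2)*conj(0)]
      = (1/20)[(20) + (-12) + (-9 - sqrt(5)) + (5 - sqrt(5)) + (-9 + sqrt(5)) + (sqrt(5) + 5) + (0) + (0)] = 0/20 = 0
  <chi_rho, chi_6> = (1/20)[1*(10)*conj(2) + 1*(6)*conj(2) + 2*(1 - 2*sqrt(5))*conj(-1/2 + sqrt(5)/2) + 2*(sqrt(5))*conj(-sqrt(5)/2 - 1/2) + 2*(1 + 2*sqrt(5))*conj(-sqrt(5)/2 - 1/2) + 2*(-sqrt(5))*conj(-1/2 + sqrt(5)/2) + 5*(2)*conj(0) + 5*(2)*conj(0)]
      = (1/20)[(20) + (12) + (-11 + 3*sqrt(5)) + (-5 - sqrt(5)) + (-11 - 3*sqrt(5)) + (-5 + sqrt(5)) + (0) + (0)] = 0/20 = 0
  <chi_rho, chi_7> = (1/20)[1*(10)*conj(2) + 1*(6)*conj(-2) + 2*(1 - 2*sqrt(5))*conj(1/2 - sqrt(5)/2) + 2*(sqrt(5))*conj(-sqrt(5)/2 - 1/2) + 2*(1 + 2*sqrt(5))*conj(1/2 + sqrt(5)/2) + 2*(-sqrt(5))*conj(-1/2 + sqrt(5)/2) + 5*(2)*conj(0) + 5*(2)*conj(0)]
      = (1/20)[(20) + (-12) + (11 - 3*sqrt(5)) + (-5 - sqrt(5)) + (3*sqrt(5) + 11) + (-5 + sqrt(5)) + (0) + (0)] = 20/20 = 1
  <chi_rho, chi_8> = (1/20)[1*(10)*conj(2) + 1*(6)*conj(2) + 2*(1 - 2*sqrt(5))*conj(-sqrt(5)/2 - 1/2) + 2*(sqrt(5))*conj(-1/2 + sqrt(5)/2) + 2*(1 + 2*sqrt(5))*conj(-1/2 + sqrt(5)/2) + 2*(-sqrt(5))*conj(-sqrt(5)/2 - 1/2) + 5*(2)*conj(0) + 5*(2)*conj(0)]
      = (1/20)[(20) + (12) + (sqrt(5) + 9) + (5 - sqrt(5)) + (9 - sqrt(5)) + (sqrt(5) + 5) + (0) + (0)] = 60/20 = 3
Dimension check: dim(rho) = sum (mult * dim) = 2*1 + 0*1 + 0*1 + 0*1 + 0*2 + 0*2 + 1*2 + 3*2 = 10 = chi_rho(e) = 10.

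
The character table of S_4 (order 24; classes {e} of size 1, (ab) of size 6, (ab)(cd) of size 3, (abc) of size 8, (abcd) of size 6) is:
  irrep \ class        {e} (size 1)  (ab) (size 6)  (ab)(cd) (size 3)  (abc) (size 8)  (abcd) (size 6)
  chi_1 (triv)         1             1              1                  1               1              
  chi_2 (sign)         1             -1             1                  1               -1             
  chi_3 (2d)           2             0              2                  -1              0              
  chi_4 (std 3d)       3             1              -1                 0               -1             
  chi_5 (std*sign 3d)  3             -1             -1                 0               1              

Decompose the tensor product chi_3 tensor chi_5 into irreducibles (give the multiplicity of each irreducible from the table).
chi_3 tensor chi_5 = chi_4 + chi_5 (all other irreducibles have multiplicity 0).

Details: The character of a tensor product is the pointwise product (chi_3 * chi_5)(C) = chi_3(C) * chi_5(C):
  {e}: (2)*(3), (ab): (0)*(-1), (ab)(cd): (2)*(-1), (abc): (-1)*(0), (abcd): (0)*(1)
so (chi_3 * chi_5) takes values
  {e} -> 6, (ab) -> 0, (ab)(cd) -> -2, (abc) -> 0, (abcd) -> 0.
Now take the inner product of this character with each irreducible chi from the table, <chi_3*chi_5, chi> = (1/24) sum_C |C| (chi_3*chi_5)(C) conj(chi(C)):
  <chi_3*chi_5, chi_1> = (1/24)[1*(6)*conj(1) + 6*(0)*conj(1) + 3*(-2)*conj(1) + 8*(0)*conj(1) + 6*(0)*conj(1)]
      = (1/24)[(6) + (0) + (-6) + (0) + (0)] = 0/24 = 0
  <chi_3*chi_5, chi_2> = (1/24)[1*(6)*conj(1) + 6*(0)*conj(-1) + 3*(-2)*conj(1) + 8*(0)*conj(1) + 6*(0)*conj(-1)]
      = (1/24)[(6) + (0) + (-6) + (0) + (0)] = 0/24 = 0
  <chi_3*chi_5, chi_3> = (1/24)[1*(6)*conj(2) + 6*(0)*conj(0) + 3*(-2)*conj(2) + 8*(0)*conj(-1) + 6*(0)*conj(0)]
      = (1/24)[(12) + (0) + (-12) + (0) + (0)] = 0/24 = 0
  <chi_3*chi_5, chi_4> = (1/24)[1*(6)*conj(3) + 6*(0)*conj(1) + 3*(-2)*conj(-1) + 8*(0)*conj(0) + 6*(0)*conj(-1)]
      = (1/24)[(18) + (0) + (6) + (0) + (0)] = 24/24 = 1
  <chi_3*chi_5, chi_5> = (1/24)[1*(6)*conj(3) + 6*(0)*conj(-1) + 3*(-2)*conj(-1) + 8*(0)*conj(0) + 6*(0)*conj(1)]
      = (1/24)[(18) + (0) + (6) + (0) + (0)] = 24/24 = 1
Hence the multiplicities are chi_4: 1, chi_5: 1. Dimension check: dim(chi_3)*dim(chi_5) = 2*3 = 6 and sum (mult * dim) = 1*3 + 1*3 = 6.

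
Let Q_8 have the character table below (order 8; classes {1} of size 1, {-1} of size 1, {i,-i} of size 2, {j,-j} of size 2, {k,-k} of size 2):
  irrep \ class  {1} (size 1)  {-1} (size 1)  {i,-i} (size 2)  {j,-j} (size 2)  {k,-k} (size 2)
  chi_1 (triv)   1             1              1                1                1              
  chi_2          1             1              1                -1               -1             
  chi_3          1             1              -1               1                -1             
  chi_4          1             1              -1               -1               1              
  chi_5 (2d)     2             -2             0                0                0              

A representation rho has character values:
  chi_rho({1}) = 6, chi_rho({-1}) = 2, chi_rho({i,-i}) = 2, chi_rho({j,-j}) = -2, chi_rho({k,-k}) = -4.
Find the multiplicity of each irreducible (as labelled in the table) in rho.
Multiplicities: chi_1: 0, chi_2: 3, chi_3: 1, chi_4: 0, chi_5: 1.

Reasoning: Use <chi_rho, chi> = (1/|G|) sum_C |C| * chi_rho(C) * conj(chi(C)) with |G| = 8 for each irreducible chi in the table:
  <chi_rho, chi_1> = (1/8)[1*(6)*conj(1) + 1*(2)*conj(1) + 2*(2)*conj(1) + 2*(-2)*conj(1) + 2*(-4)*conj(1)]
      = (1/8)[(6) + (2) + (4) + (-4) + (-8)] = 0/8 = 0
  <chi_rho, chi_2> = (1/8)[1*(6)*conj(1) + 1*(2)*conj(1) + 2*(2)*conj(1) + 2*(-2)*conj(-1) + 2*(-4)*conj(-1)]
      = (1/8)[(6) + (2) + (4) + (4) + (8)] = 24/8 = 3
  <chi_rho, chi_3> = (1/8)[1*(6)*conj(1) + 1*(2)*conj(1) + 2*(2)*conj(-1) + 2*(-2)*conj(1) + 2*(-4)*conj(-1)]
      = (1/8)[(6) + (2) + (-4) + (-4) + (8)] = 8/8 = 1
  <chi_rho, chi_4> = (1/8)[1*(6)*conj(1) + 1*(2)*conj(1) + 2*(2)*conj(-1) + 2*(-2)*conj(-1) + 2*(-4)*conj(1)]
      = (1/8)[(6) + (2) + (-4) + (4) + (-8)] = 0/8 = 0
  <chi_rho, chi_5> = (1/8)[1*(6)*conj(2) + 1*(2)*conj(-2) + 2*(2)*conj(0) + 2*(-2)*conj(0) + 2*(-4)*conj(0)]
      = (1/8)[(12) + (-4) + (0) + (0) + (0)] = 8/8 = 1
Dimension check: dim(rho) = sum (mult * dim) = 0*1 + 3*1 + 1*1 + 0*1 + 1*2 = 6 = chi_rho(e) = 6.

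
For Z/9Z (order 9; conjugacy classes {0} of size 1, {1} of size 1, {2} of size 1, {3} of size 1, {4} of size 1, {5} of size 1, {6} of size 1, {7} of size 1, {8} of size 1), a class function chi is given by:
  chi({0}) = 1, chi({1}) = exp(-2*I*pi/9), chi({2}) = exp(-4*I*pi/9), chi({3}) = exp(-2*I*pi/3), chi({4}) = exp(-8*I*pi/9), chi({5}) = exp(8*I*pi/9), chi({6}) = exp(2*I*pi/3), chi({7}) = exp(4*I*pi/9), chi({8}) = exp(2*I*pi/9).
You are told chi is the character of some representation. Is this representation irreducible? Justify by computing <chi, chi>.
Irreducible: <chi, chi> = 1.

Derivation: <chi, chi> = (1/|G|) sum_C |C| * |chi(C)|^2 = (1/9)[1*|1|^2 + 1*|exp(-2*I*pi/9)|^2 + 1*|exp(-4*I*pi/9)|^2 + 1*|exp(-2*I*pi/3)|^2 + 1*|exp(-8*I*pi/9)|^2 + 1*|exp(8*I*pi/9)|^2 + 1*|exp(2*I*pi/3)|^2 + 1*|exp(4*I*pi/9)|^2 + 1*|exp(2*I*pi/9)|^2]
  = (1/9)[(1) + (1) + (1) + (1) + (1) + (1) + (1) + (1) + (1)] = 9/9 = 1.
(Exp terms are combined using exp(i*s)*conj(exp(i*t)) = exp(i*(s-t)), and sums of them are collapsed using the identity that for every m > 1 the m distinct m-th roots of unity sum to 0, e.g. 1 + exp(2*I*pi/3) + exp(-2*I*pi/3) = 0.)
A character is irreducible iff <chi, chi> = 1, so this representation is irreducible.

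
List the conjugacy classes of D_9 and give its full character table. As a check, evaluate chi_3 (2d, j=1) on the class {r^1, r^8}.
Conjugacy classes: {e} of size 1, {r^1, r^8} of size 2, {r^2, r^7} of size 2, {r^3, r^6} of size 2, {r^4, r^5} of size 2, {s, sr, ..., sr^8} of size 9.
Character table:
  irrep \ class              {e} (size 1)  {r^1, r^8} (size 2)  {r^2, r^7} (size 2)  {r^3, r^6} (size 2)  {r^4, r^5} (size 2)  {s, sr, ..., sr^8} (size 9)
  chi_1 (triv)               1             1                    1                    1                    1                    1                          
  chi_2 (sign: r->1, s->-1)  1             1                    1                    1                    1                    -1                         
  chi_3 (2d, j=1)            2             2*cos(2*pi/9)        2*cos(4*pi/9)        -1                   -2*cos(pi/9)         0                          
  chi_4 (2d, j=2)            2             2*cos(4*pi/9)        -2*cos(pi/9)         -1                   2*cos(2*pi/9)        0                          
  chi_5 (2d, j=3)            2             -1                   -1                   2                    -1                   0                          
  chi_6 (2d, j=4)            2             -2*cos(pi/9)         2*cos(2*pi/9)        -1                   2*cos(4*pi/9)        0                          

Spot check: chi_3 (2d, j=1) on {r^1, r^8} = 2*cos(2*pi/9).

Working: D_9 has order 2*9 = 18 with 6 conjugacy classes, hence 6 irreducibles. Sum of squared dims 1 + 1 + 4 + 4 + 4 + 4 = 18 = |G|. Linear characters come from the abelianisation; the 2-dimensional irreps have character r^k -> 2*cos(2*pi*j*k/9), reflections -> 0.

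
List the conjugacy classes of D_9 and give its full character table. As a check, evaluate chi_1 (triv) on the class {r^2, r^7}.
Conjugacy classes: {e} of size 1, {r^1, r^8} of size 2, {r^2, r^7} of size 2, {r^3, r^6} of size 2, {r^4, r^5} of size 2, {s, sr, ..., sr^8} of size 9.
Character table:
  irrep \ class              {e} (size 1)  {r^1, r^8} (size 2)  {r^2, r^7} (size 2)  {r^3, r^6} (size 2)  {r^4, r^5} (size 2)  {s, sr, ..., sr^8} (size 9)
  chi_1 (triv)               1             1                    1                    1                    1                    1                          
  chi_2 (sign: r->1, s->-1)  1             1                    1                    1                    1                    -1                         
  chi_3 (2d, j=1)            2             2*cos(2*pi/9)        2*cos(4*pi/9)        -1                   -2*cos(pi/9)         0                          
  chi_4 (2d, j=2)            2             2*cos(4*pi/9)        -2*cos(pi/9)         -1                   2*cos(2*pi/9)        0                          
  chi_5 (2d, j=3)            2             -1                   -1                   2                    -1                   0                          
  chi_6 (2d, j=4)            2             -2*cos(pi/9)         2*cos(2*pi/9)        -1                   2*cos(4*pi/9)        0                          

Spot check: chi_1 (triv) on {r^2, r^7} = 1.

Reasoning: D_9 has order 2*9 = 18 with 6 conjugacy classes, hence 6 irreducibles. Sum of squared dims 1 + 1 + 4 + 4 + 4 + 4 = 18 = |G|. Linear characters come from the abelianisation; the 2-dimensional irreps have character r^k -> 2*cos(2*pi*j*k/9), reflections -> 0.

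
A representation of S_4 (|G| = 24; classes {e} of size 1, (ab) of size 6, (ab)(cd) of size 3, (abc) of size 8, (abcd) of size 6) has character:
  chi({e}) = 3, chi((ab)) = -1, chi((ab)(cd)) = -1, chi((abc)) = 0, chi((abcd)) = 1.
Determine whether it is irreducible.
Irreducible: <chi, chi> = 1.

Reasoning: <chi, chi> = (1/|G|) sum_C |C| * |chi(C)|^2 = (1/24)[1*|3|^2 + 6*|-1|^2 + 3*|-1|^2 + 8*|0|^2 + 6*|1|^2]
  = (1/24)[(9) + (6) + (3) + (0) + (6)] = 24/24 = 1.
A character is irreducible iff <chi, chi> = 1, so this representation is irreducible.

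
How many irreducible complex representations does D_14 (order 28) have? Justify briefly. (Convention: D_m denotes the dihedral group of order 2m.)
10

Derivation: The number of irreducible complex representations of a finite group equals its number of conjugacy classes. D_14 has 10 conjugacy classes (n/2 + 3 for n even), so D_14 (order 28) has exactly 10 irreducible complex representations.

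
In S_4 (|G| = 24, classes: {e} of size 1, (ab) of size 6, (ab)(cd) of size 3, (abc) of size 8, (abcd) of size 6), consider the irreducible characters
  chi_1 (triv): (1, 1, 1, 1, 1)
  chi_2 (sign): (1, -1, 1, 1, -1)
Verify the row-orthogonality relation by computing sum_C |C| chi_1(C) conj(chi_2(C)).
Sum = 0; so <chi_1, chi_2> = 0 (distinct irreducibles are orthogonal).

Details: Compute term by term over conjugacy classes (|C| * chi_1(C) * conj(chi_2(C))):
  1*(1)*conj(1) + 6*(1)*conj(-1) + 3*(1)*conj(1) + 8*(1)*conj(1) + 6*(1)*conj(-1)
  = (1) + (-6) + (3) + (8) + (-6)
  = 0.
Dividing by |G| = 24 gives 0/24 = 0, matching the row-orthogonality relation <chi_1, chi_2> = [chi_1 = chi_2].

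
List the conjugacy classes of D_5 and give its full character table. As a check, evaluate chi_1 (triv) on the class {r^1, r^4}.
Conjugacy classes: {e} of size 1, {r^1, r^4} of size 2, {r^2, r^3} of size 2, {s, sr, ..., sr^4} of size 5.
Character table:
  irrep \ class              {e} (size 1)  {r^1, r^4} (size 2)  {r^2, r^3} (size 2)  {s, sr, ..., sr^4} (size 5)
  chi_1 (triv)               1             1                    1                    1                          
  chi_2 (sign: r->1, s->-1)  1             1                    1                    -1                         
  chi_3 (2d, j=1)            2             -1/2 + sqrt(5)/2     -sqrt(5)/2 - 1/2     0                          
  chi_4 (2d, j=2)            2             -sqrt(5)/2 - 1/2     -1/2 + sqrt(5)/2     0                          

Spot check: chi_1 (triv) on {r^1, r^4} = 1.

Details: D_5 has order 2*5 = 10 with 4 conjugacy classes, hence 4 irreducibles. Sum of squared dims 1 + 1 + 4 + 4 = 10 = |G|. Linear characters come from the abelianisation; the 2-dimensional irreps have character r^k -> 2*cos(2*pi*j*k/5), reflections -> 0.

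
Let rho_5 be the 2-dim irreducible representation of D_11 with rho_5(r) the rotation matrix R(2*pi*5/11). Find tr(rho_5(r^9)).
chi_{rho_5}(r^9) = 2*cos(2*pi*5*9/11) = 2*cos(90*pi/11)

Explanation: rho_5(r^9) is rotation by angle 2*pi*5*9/11, whose trace is 2*cos(2*pi*5*9/11) = 2*cos(90*pi/11).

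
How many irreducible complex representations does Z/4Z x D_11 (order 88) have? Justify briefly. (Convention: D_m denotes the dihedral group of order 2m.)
28

Proof sketch: The number of irreducible complex representations of a finite group equals its number of conjugacy classes. For a direct product, #classes(G x H) = #classes(G) * #classes(H). Z/4Z has 4 classes (abelian), D_11 has 7 classes, so 4 * 7 = 28, so Z/4Z x D_11 (order 88) has exactly 28 irreducible complex representations.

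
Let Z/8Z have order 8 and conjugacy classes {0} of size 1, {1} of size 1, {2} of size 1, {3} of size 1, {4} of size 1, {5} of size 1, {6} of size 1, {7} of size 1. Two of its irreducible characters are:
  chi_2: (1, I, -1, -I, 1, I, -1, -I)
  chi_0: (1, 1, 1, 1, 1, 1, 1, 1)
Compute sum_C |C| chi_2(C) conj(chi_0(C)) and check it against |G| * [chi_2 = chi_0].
Sum = 0; so <chi_2, chi_0> = 0 (distinct irreducibles are orthogonal).

Details: Compute term by term over conjugacy classes (|C| * chi_2(C) * conj(chi_0(C))):
  1*(1)*conj(1) + 1*(I)*conj(1) + 1*(-1)*conj(1) + 1*(-I)*conj(1) + 1*(1)*conj(1) + 1*(I)*conj(1) + 1*(-1)*conj(1) + 1*(-I)*conj(1)
  = (1) + (I) + (-1) + (-I) + (1) + (I) + (-1) + (-I)
  = 0.
(Exp terms are combined using exp(i*s)*conj(exp(i*t)) = exp(i*(s-t)), and sums of them are collapsed using the identity that for every m > 1 the m distinct m-th roots of unity sum to 0, e.g. 1 + exp(2*I*pi/3) + exp(-2*I*pi/3) = 0.)
Dividing by |G| = 8 gives 0/8 = 0, matching the row-orthogonality relation <chi_2, chi_0> = [chi_2 = chi_0].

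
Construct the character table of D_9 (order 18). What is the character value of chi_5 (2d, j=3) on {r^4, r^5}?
Conjugacy classes: {e} of size 1, {r^1, r^8} of size 2, {r^2, r^7} of size 2, {r^3, r^6} of size 2, {r^4, r^5} of size 2, {s, sr, ..., sr^8} of size 9.
Character table:
  irrep \ class              {e} (size 1)  {r^1, r^8} (size 2)  {r^2, r^7} (size 2)  {r^3, r^6} (size 2)  {r^4, r^5} (size 2)  {s, sr, ..., sr^8} (size 9)
  chi_1 (triv)               1             1                    1                    1                    1                    1                          
  chi_2 (sign: r->1, s->-1)  1             1                    1                    1                    1                    -1                         
  chi_3 (2d, j=1)            2             2*cos(2*pi/9)        2*cos(4*pi/9)        -1                   -2*cos(pi/9)         0                          
  chi_4 (2d, j=2)            2             2*cos(4*pi/9)        -2*cos(pi/9)         -1                   2*cos(2*pi/9)        0                          
  chi_5 (2d, j=3)            2             -1                   -1                   2                    -1                   0                          
  chi_6 (2d, j=4)            2             -2*cos(pi/9)         2*cos(2*pi/9)        -1                   2*cos(4*pi/9)        0                          

Spot check: chi_5 (2d, j=3) on {r^4, r^5} = -1.

Explanation: D_9 has order 2*9 = 18 with 6 conjugacy classes, hence 6 irreducibles. Sum of squared dims 1 + 1 + 4 + 4 + 4 + 4 = 18 = |G|. Linear characters come from the abelianisation; the 2-dimensional irreps have character r^k -> 2*cos(2*pi*j*k/9), reflections -> 0.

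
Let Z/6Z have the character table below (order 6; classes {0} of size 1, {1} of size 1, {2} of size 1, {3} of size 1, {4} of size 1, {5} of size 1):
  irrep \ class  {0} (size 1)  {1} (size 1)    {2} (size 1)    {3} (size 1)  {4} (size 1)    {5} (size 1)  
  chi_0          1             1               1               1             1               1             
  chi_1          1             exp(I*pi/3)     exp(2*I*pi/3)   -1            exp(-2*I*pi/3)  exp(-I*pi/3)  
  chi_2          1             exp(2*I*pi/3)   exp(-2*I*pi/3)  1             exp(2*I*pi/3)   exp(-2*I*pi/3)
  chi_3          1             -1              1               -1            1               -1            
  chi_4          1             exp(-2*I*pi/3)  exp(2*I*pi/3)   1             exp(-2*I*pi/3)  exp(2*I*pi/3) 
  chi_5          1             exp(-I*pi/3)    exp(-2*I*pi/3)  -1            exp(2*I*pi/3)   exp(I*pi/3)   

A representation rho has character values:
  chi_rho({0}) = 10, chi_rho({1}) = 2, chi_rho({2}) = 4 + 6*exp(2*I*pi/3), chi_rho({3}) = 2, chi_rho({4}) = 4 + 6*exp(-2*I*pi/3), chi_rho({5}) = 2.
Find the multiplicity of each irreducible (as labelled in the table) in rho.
Multiplicities: chi_0: 3, chi_1: 3, chi_2: 0, chi_3: 1, chi_4: 3, chi_5: 0.

Solution. Use <chi_rho, chi> = (1/|G|) sum_C |C| * chi_rho(C) * conj(chi(C)) with |G| = 6 for each irreducible chi in the table:
  <chi_rho, chi_0> = (1/6)[1*(10)*conj(1) + 1*(2)*conj(1) + 1*(4 + 6*exp(2*I*pi/3))*conj(1) + 1*(2)*conj(1) + 1*(4 + 6*exp(-2*I*pi/3))*conj(1) + 1*(2)*conj(1)]
      = (1/6)[(10) + (2) + (4 + 6*exp(2*I*pi/3)) + (2) + (4 + 6*exp(-2*I*pi/3)) + (2)] = 18/6 = 3
  <chi_rho, chi_1> = (1/6)[1*(10)*conj(1) + 1*(2)*conj(exp(I*pi/3)) + 1*(4 + 6*exp(2*I*pi/3))*conj(exp(2*I*pi/3)) + 1*(2)*conj(-1) + 1*(4 + 6*exp(-2*I*pi/3))*conj(exp(-2*I*pi/3)) + 1*(2)*conj(exp(-I*pi/3))]
      = (1/6)[(10) + (2*exp(-I*pi/3)) + (6 + 4*exp(-2*I*pi/3)) + (-2) + (6 + 4*exp(2*I*pi/3)) + (2*exp(I*pi/3))] = 18/6 = 3
  <chi_rho, chi_2> = (1/6)[1*(10)*conj(1) + 1*(2)*conj(exp(2*I*pi/3)) + 1*(4 + 6*exp(2*I*pi/3))*conj(exp(-2*I*pi/3)) + 1*(2)*conj(1) + 1*(4 + 6*exp(-2*I*pi/3))*conj(exp(2*I*pi/3)) + 1*(2)*conj(exp(-2*I*pi/3))]
      = (1/6)[(10) + (3*exp(-I*pi/3) + 2*exp(-2*I*pi/3) + 3*exp(2*I*pi/3)) + (6*exp(-2*I*pi/3) + 4*exp(2*I*pi/3)) + (2) + (4*exp(-2*I*pi/3) + 6*exp(2*I*pi/3)) + (3*exp(-2*I*pi/3) + 2*exp(2*I*pi/3) + 3*exp(I*pi/3))] = 0/6 = 0
  <chi_rho, chi_3> = (1/6)[1*(10)*conj(1) + 1*(2)*conj(-1) + 1*(4 + 6*exp(2*I*pi/3))*conj(1) + 1*(2)*conj(-1) + 1*(4 + 6*exp(-2*I*pi/3))*conj(1) + 1*(2)*conj(-1)]
      = (1/6)[(10) + (-2) + (4 + 6*exp(2*I*pi/3)) + (-2) + (4 + 6*exp(-2*I*pi/3)) + (-2)] = 6/6 = 1
  <chi_rho, chi_4> = (1/6)[1*(10)*conj(1) + 1*(2)*conj(exp(-2*I*pi/3)) + 1*(4 + 6*exp(2*I*pi/3))*conj(exp(2*I*pi/3)) + 1*(2)*conj(1) + 1*(4 + 6*exp(-2*I*pi/3))*conj(exp(-2*I*pi/3)) + 1*(2)*conj(exp(2*I*pi/3))]
      = (1/6)[(10) + (2*exp(2*I*pi/3)) + (6 + 4*exp(-2*I*pi/3)) + (2) + (6 + 4*exp(2*I*pi/3)) + (2*exp(-2*I*pi/3))] = 18/6 = 3
  <chi_rho, chi_5> = (1/6)[1*(10)*conj(1) + 1*(2)*conj(exp(-I*pi/3)) + 1*(4 + 6*exp(2*I*pi/3))*conj(exp(-2*I*pi/3)) + 1*(2)*conj(-1) + 1*(4 + 6*exp(-2*I*pi/3))*conj(exp(2*I*pi/3)) + 1*(2)*conj(exp(I*pi/3))]
      = (1/6)[(10) + (3*exp(-I*pi/3) + 2*exp(I*pi/3) + 3*exp(2*I*pi/3)) + (6*exp(-2*I*pi/3) + 4*exp(2*I*pi/3)) + (-2) + (4*exp(-2*I*pi/3) + 6*exp(2*I*pi/3)) + (3*exp(-2*I*pi/3) + 2*exp(-I*pi/3) + 3*exp(I*pi/3))] = 0/6 = 0
(Exp terms are combined using exp(i*s)*conj(exp(i*t)) = exp(i*(s-t)), and sums of them are collapsed using the identity that for every m > 1 the m distinct m-th roots of unity sum to 0, e.g. 1 + exp(2*I*pi/3) + exp(-2*I*pi/3) = 0.)
Dimension check: dim(rho) = sum (mult * dim) = 3*1 + 3*1 + 0*1 + 1*1 + 3*1 + 0*1 = 10 = chi_rho(e) = 10.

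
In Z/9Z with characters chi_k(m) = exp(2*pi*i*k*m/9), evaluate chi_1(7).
chi_1(7) = zeta_9^7 = exp(-4*I*pi/9)

Working: chi_1(7) = zeta_9^(1*7) = zeta_9^7. Since zeta_9^9 = 1, this equals zeta_9^7 = exp(2*pi*i*7/9) = exp(-4*I*pi/9).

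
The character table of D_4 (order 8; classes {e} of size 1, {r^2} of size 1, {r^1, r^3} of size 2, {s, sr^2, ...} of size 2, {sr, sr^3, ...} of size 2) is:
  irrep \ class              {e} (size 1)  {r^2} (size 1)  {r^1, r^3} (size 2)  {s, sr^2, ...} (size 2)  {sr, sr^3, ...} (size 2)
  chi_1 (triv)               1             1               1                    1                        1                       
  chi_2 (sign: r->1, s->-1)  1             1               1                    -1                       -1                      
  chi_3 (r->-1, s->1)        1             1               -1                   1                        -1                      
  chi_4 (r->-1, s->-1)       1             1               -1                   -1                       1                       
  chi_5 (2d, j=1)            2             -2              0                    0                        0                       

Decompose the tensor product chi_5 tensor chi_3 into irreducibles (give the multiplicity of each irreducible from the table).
chi_5 tensor chi_3 = chi_5 (all other irreducibles have multiplicity 0).

Justification: The character of a tensor product is the pointwise product (chi_5 * chi_3)(C) = chi_5(C) * chi_3(C):
  {e}: (2)*(1), {r^2}: (-2)*(1), {r^1, r^3}: (0)*(-1), {s, sr^2, ...}: (0)*(1), {sr, sr^3, ...}: (0)*(-1)
so (chi_5 * chi_3) takes values
  {e} -> 2, {r^2} -> -2, {r^1, r^3} -> 0, {s, sr^2, ...} -> 0, {sr, sr^3, ...} -> 0.
Now take the inner product of this character with each irreducible chi from the table, <chi_5*chi_3, chi> = (1/8) sum_C |C| (chi_5*chi_3)(C) conj(chi(C)):
  <chi_5*chi_3, chi_1> = (1/8)[1*(2)*conj(1) + 1*(-2)*conj(1) + 2*(0)*conj(1) + 2*(0)*conj(1) + 2*(0)*conj(1)]
      = (1/8)[(2) + (-2) + (0) + (0) + (0)] = 0/8 = 0
  <chi_5*chi_3, chi_2> = (1/8)[1*(2)*conj(1) + 1*(-2)*conj(1) + 2*(0)*conj(1) + 2*(0)*conj(-1) + 2*(0)*conj(-1)]
      = (1/8)[(2) + (-2) + (0) + (0) + (0)] = 0/8 = 0
  <chi_5*chi_3, chi_3> = (1/8)[1*(2)*conj(1) + 1*(-2)*conj(1) + 2*(0)*conj(-1) + 2*(0)*conj(1) + 2*(0)*conj(-1)]
      = (1/8)[(2) + (-2) + (0) + (0) + (0)] = 0/8 = 0
  <chi_5*chi_3, chi_4> = (1/8)[1*(2)*conj(1) + 1*(-2)*conj(1) + 2*(0)*conj(-1) + 2*(0)*conj(-1) + 2*(0)*conj(1)]
      = (1/8)[(2) + (-2) + (0) + (0) + (0)] = 0/8 = 0
  <chi_5*chi_3, chi_5> = (1/8)[1*(2)*conj(2) + 1*(-2)*conj(-2) + 2*(0)*conj(0) + 2*(0)*conj(0) + 2*(0)*conj(0)]
      = (1/8)[(4) + (4) + (0) + (0) + (0)] = 8/8 = 1
Hence the multiplicities are chi_5: 1. Dimension check: dim(chi_5)*dim(chi_3) = 2*1 = 2 and sum (mult * dim) = 1*2 = 2.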